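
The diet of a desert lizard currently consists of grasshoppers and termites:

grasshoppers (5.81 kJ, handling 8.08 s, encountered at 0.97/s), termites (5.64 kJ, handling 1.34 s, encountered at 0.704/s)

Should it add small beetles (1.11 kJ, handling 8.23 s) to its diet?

No

Current rate: (0.97×5.81 + 0.704×5.64)/(1 + 0.97×8.08 + 0.704×1.34) = 0.9821 kJ/s.
Profitability of small beetles: 1.11/8.23 = 0.1349 kJ/s.
0.1349 < 0.9821, so adding small beetles would lower the average — exclude it.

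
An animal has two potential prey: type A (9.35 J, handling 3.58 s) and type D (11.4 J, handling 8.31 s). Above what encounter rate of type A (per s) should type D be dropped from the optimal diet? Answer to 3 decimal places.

0.309 per s

The zero-one rule: include type D iff E₂/h₂ > λE₁/(1+λh₁). Equality gives the switch point.
λE₁h₂ = E₂ + λE₂h₁ ⇒ λ = E₂/(E₁h₂ − E₂h₁) = 11.4/(77.7 − 40.81) = 0.3091 per s.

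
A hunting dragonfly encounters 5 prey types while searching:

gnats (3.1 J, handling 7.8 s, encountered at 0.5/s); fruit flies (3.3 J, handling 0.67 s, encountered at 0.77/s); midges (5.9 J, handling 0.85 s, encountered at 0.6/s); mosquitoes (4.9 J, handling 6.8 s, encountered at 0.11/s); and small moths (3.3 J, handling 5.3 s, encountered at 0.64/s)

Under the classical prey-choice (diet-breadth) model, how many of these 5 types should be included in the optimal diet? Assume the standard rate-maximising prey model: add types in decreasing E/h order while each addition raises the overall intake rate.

Profitabilities (E/h, J/s): midges 6.94, fruit flies 4.93, mosquitoes 0.721, small moths 0.623, gnats 0.397. Add prey in this order while the next type's profitability exceeds the intake rate on those already taken.
Rate on top 1: 2.344. fruit flies: 4.93 > 2.344 → include.
Rate on top 2: 3.002. mosquitoes: 0.721 < 3.002 → exclude; stop.
Optimal diet: midges, fruit flies — 2 of 5 types.

2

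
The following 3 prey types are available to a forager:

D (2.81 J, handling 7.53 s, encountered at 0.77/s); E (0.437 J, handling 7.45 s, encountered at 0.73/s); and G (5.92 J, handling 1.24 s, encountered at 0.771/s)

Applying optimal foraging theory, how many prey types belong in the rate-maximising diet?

1

Rank by E/h (J/s): G 4.77, D 0.373, E 0.0587. Include each in turn until the next type's E/h falls below the running intake rate.
Rate on top 1: 2.333. D: 0.373 < 2.333 → exclude; stop.
Optimal diet: G — 1 of 3 types.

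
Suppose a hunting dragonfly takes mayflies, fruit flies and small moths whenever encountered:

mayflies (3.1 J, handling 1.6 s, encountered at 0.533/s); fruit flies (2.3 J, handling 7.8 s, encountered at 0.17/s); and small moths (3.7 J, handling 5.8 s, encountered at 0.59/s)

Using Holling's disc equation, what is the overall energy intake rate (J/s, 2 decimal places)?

R = Σλ_iE_i / (1 + Σλ_ih_i)
Numerator: 0.533×3.1 + 0.17×2.3 + 0.59×3.7 = 4.226
Denominator: 1 + 0.533×1.6 + 0.17×7.8 + 0.59×5.8 = 6.601
R = 4.226/6.601 = 0.6403 J/s

0.64 J/s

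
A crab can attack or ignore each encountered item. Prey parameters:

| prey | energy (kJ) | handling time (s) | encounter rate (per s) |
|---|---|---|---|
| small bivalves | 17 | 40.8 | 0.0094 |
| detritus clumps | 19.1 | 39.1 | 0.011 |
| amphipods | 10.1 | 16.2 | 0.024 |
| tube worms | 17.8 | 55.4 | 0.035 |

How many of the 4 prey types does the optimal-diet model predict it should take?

Profitabilities (E/h, kJ/s): amphipods 0.623, detritus clumps 0.488, small bivalves 0.417, tube worms 0.321. Add prey in this order while the next type's profitability exceeds the intake rate on those already taken.
Rate on top 1: 0.1745. detritus clumps: 0.488 > 0.1745 → include.
Rate on top 2: 0.2488. small bivalves: 0.417 > 0.2488 → include.
Rate on top 3: 0.278. tube worms: 0.321 > 0.278 → include.
Optimal diet: amphipods, detritus clumps, small bivalves, tube worms — 4 of 4 types.

4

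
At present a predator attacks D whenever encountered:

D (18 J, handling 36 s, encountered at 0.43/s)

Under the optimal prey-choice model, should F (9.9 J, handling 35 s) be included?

On D alone, R = ΣλE/(1+Σλh) = 7.74/16.48 = 0.4697 J/s.
F: E/h = 9.9/35 = 0.2829 J/s.
Since 0.2829 < R, time spent handling F is better spent searching.

No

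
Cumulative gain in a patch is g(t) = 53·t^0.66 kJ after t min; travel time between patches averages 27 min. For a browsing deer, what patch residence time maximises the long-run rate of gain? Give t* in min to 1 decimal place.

Optimal t* satisfies g'(t*) = g(t*)/(T + t*).
g'(t) = 0.66·53·t^-0.34. Setting 0.66·53·t^-0.34 = 53·t^0.66/(27+t) gives 0.66(27+t) = t, so 0.34·t = 0.66×27.
t* = 0.66×27/0.34 = 52.41 min.

52.4 min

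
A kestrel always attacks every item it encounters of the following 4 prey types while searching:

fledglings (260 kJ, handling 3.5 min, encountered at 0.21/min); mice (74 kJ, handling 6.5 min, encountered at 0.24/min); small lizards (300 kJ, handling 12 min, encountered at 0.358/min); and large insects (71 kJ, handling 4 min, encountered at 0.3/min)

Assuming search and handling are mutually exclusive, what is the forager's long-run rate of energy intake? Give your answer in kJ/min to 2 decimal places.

R = Σλ_iE_i / (1 + Σλ_ih_i)
Numerator: 0.21×260 + 0.24×74 + 0.358×300 + 0.3×71 = 201.1
Denominator: 1 + 0.21×3.5 + 0.24×6.5 + 0.358×12 + 0.3×4 = 8.791
R = 201.1/8.791 = 22.87 kJ/min

22.87 kJ/min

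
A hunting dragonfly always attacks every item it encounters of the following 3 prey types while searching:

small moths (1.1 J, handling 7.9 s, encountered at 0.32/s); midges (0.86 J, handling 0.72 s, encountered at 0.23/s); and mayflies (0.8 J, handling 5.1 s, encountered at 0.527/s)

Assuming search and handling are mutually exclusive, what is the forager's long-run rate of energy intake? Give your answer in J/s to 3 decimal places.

R = Σλ_iE_i / (1 + Σλ_ih_i)
Numerator: 0.32×1.1 + 0.23×0.86 + 0.527×0.8 = 0.9714
Denominator: 1 + 0.32×7.9 + 0.23×0.72 + 0.527×5.1 = 6.381
R = 0.9714/6.381 = 0.1522 J/s

0.152 J/s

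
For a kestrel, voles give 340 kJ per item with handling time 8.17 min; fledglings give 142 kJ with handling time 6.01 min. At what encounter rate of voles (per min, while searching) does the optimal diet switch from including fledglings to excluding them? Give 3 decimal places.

0.161 per min

The zero-one rule: include fledglings iff E₂/h₂ > λE₁/(1+λh₁). Equality gives the switch point.
λE₁h₂ = E₂ + λE₂h₁ ⇒ λ = E₂/(E₁h₂ − E₂h₁) = 142/(2043 − 1160) = 0.1608 per min.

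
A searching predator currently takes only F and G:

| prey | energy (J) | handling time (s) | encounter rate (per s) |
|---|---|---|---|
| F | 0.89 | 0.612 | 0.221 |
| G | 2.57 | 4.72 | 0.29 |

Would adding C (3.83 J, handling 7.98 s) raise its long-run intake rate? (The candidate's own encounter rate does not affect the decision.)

Yes

On F and G alone, R = ΣλE/(1+Σλh) = 0.942/2.504 = 0.3762 J/s.
C: E/h = 3.83/7.98 = 0.4799 J/s.
0.4799 > 0.3762, so adding C raises the average — include it.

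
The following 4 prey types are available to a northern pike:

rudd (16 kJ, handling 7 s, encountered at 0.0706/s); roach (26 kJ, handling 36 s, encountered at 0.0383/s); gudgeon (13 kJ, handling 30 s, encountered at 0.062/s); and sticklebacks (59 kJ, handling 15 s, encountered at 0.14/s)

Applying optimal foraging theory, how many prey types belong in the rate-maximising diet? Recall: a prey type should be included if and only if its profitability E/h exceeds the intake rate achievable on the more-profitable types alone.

1

E/h in descending order: sticklebacks 3.93, rudd 2.29, roach 0.722, gudgeon 0.433 kJ/s. The optimal diet is the largest prefix of this list for which every included type satisfies E_i/h_i > R on the types above it.
Rate on top 1: 2.665. rudd: 2.29 < 2.665 → exclude; stop.
Optimal diet: sticklebacks — 1 of 4 types.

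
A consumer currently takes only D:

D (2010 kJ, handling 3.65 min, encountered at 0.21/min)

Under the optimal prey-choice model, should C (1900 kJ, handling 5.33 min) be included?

On D alone, R = ΣλE/(1+Σλh) = 422.1/1.766 = 238.9 kJ/min.
Profitability of C: 1900/5.33 = 356.5 kJ/min.
356.5 > 238.9, so adding C raises the average — include it.

Yes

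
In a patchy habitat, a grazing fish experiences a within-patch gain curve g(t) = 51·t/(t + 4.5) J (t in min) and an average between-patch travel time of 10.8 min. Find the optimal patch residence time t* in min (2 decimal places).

6.97 min

By the marginal value theorem, leave when the instantaneous gain rate g'(t) equals the habitat-wide average g(t)/(T + t).
g'(t) = 51·4.5/(t + 4.5)². Setting 51·4.5/(t+4.5)² = 51t/[(t+4.5)(10.8+t)] gives 4.5(10.8+t) = t(t+4.5), so t² = 4.5×10.8 = 48.6.
t* = √48.6 = 6.971 min.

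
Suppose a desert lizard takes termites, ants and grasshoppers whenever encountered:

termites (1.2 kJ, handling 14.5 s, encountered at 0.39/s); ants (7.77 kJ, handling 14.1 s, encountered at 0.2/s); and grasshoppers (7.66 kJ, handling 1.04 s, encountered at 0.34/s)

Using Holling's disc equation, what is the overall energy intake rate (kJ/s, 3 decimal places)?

R = (0.39×1.2 + 0.2×7.77 + 0.34×7.66) / (1 + 0.39×14.5 + 0.2×14.1 + 0.34×1.04) = 4.626/9.829 = 0.4707 kJ/s.

0.471 kJ/s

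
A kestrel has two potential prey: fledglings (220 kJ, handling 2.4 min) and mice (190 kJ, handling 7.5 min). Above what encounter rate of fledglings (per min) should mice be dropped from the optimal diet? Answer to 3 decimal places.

0.159 per min

At the threshold, the rate on fledglings alone equals the profitability of mice: λ·220/(1 + λ·2.4) = 190/7.5 = 25.33.
Rearranging, λ(220 − 25.33×2.4) = 25.33, so λ = 25.33/159.2 = 0.1591 per min.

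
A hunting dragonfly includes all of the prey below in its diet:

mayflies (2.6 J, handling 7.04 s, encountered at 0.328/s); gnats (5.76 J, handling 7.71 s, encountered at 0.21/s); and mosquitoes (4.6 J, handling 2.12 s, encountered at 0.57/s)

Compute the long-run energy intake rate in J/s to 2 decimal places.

0.76 J/s

Energy encountered per unit search time: 0.328×2.6 + 0.21×5.76 + 0.57×4.6 = 4.684 J/s.
Handling time per unit search time: 0.328×7.04 + 0.21×7.71 + 0.57×2.12 = 5.137.
Rate = 4.684/(1 + 5.137) = 0.7634 J/s.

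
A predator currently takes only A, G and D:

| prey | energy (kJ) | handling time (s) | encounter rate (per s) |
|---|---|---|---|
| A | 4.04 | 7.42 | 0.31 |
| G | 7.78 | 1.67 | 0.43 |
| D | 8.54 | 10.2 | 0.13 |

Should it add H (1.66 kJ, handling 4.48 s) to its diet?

Current rate: (0.31×4.04 + 0.43×7.78 + 0.13×8.54)/(1 + 0.31×7.42 + 0.43×1.67 + 0.13×10.2) = 1.068 kJ/s.
Profitability of H: 1.66/4.48 = 0.3705 kJ/s.
0.3705 < 1.068, so adding H would lower the average — exclude it.

No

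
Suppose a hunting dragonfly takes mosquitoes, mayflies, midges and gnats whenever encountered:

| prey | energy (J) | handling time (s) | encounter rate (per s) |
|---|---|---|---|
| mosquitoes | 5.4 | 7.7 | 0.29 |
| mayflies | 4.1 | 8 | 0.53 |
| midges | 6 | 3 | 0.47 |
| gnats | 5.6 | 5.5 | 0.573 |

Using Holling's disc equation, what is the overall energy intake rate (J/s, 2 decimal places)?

R = (0.29×5.4 + 0.53×4.1 + 0.47×6 + 0.573×5.6) / (1 + 0.29×7.7 + 0.53×8 + 0.47×3 + 0.573×5.5) = 9.768/12.03 = 0.8116 J/s.

0.81 J/s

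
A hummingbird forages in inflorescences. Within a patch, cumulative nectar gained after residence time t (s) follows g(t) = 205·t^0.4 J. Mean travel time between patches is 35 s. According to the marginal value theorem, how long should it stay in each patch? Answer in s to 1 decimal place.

23.3 s

Optimal t* satisfies g'(t*) = g(t*)/(T + t*).
g'(t) = 0.4·205·t^-0.6. Setting 0.4·205·t^-0.6 = 205·t^0.4/(35+t) gives 0.4(35+t) = t, so 0.60·t = 0.4×35.
t* = 0.4×35/0.60 = 23.33 s.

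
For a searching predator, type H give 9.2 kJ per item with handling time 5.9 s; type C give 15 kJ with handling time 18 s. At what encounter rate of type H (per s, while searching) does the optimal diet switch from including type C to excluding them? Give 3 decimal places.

The zero-one rule: include type C iff E₂/h₂ > λE₁/(1+λh₁). Equality gives the switch point.
λE₁h₂ = E₂ + λE₂h₁ ⇒ λ = E₂/(E₁h₂ − E₂h₁) = 15/(165.6 − 88.5) = 0.1946 per s.

0.195 per s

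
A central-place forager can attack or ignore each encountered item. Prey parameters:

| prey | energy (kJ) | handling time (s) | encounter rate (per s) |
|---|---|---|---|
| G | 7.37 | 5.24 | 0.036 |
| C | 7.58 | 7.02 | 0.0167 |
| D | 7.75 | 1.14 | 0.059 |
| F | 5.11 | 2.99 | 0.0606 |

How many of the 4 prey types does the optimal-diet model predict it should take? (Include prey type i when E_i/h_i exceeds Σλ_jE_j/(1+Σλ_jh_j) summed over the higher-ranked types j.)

E/h in descending order: D 6.8, F 1.71, G 1.41, C 1.08 kJ/s. The optimal diet is the largest prefix of this list for which every included type satisfies E_i/h_i > R on the types above it.
Rate on top 1: 0.4284. F: 1.71 > 0.4284 → include.
Rate on top 2: 0.6143. G: 1.41 > 0.6143 → include.
Rate on top 3: 0.7183. C: 1.08 > 0.7183 → include.
Optimal diet: D, F, G, C — 4 of 4 types.

4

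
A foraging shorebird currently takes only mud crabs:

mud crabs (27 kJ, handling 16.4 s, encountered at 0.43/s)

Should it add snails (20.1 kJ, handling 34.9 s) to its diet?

No

Current rate: (0.43×27)/(1 + 0.43×16.4) = 1.442 kJ/s.
Profitability of snails: 20.1/34.9 = 0.5759 kJ/s.
Since 0.5759 < R, time spent handling snails is better spent searching.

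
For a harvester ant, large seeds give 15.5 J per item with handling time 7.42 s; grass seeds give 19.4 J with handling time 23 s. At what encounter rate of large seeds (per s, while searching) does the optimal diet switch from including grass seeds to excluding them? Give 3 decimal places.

The zero-one rule: include grass seeds iff E₂/h₂ > λE₁/(1+λh₁). Equality gives the switch point.
λE₁h₂ = E₂ + λE₂h₁ ⇒ λ = E₂/(E₁h₂ − E₂h₁) = 19.4/(356.5 − 143.9) = 0.09127 per s.

0.091 per s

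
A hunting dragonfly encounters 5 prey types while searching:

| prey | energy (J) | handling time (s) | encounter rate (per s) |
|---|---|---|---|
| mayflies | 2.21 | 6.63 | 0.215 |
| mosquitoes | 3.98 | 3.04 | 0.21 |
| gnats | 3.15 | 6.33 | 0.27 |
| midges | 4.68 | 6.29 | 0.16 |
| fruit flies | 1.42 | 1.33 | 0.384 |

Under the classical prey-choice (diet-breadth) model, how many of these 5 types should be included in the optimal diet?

Rank by E/h (J/s): mosquitoes 1.31, fruit flies 1.07, midges 0.744, gnats 0.498, mayflies 0.333. Include each in turn until the next type's E/h falls below the running intake rate.
Rate on top 1: 0.5101. fruit flies: 1.07 > 0.5101 → include.
Rate on top 2: 0.6426. midges: 0.744 > 0.6426 → include.
Rate on top 3: 0.675. gnats: 0.498 < 0.675 → exclude; stop.
Optimal diet: mosquitoes, fruit flies, midges — 3 of 5 types.

3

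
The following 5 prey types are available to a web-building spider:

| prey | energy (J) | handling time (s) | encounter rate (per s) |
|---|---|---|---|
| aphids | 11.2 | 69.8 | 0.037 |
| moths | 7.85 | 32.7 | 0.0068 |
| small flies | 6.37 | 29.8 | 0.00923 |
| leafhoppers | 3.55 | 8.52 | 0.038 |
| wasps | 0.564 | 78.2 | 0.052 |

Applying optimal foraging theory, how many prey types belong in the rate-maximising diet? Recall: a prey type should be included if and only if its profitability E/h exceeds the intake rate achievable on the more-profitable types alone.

4

Profitabilities (E/h, J/s): leafhoppers 0.417, moths 0.24, small flies 0.214, aphids 0.16, wasps 0.00721. Add prey in this order while the next type's profitability exceeds the intake rate on those already taken.
Rate on top 1: 0.1019. moths: 0.24 > 0.1019 → include.
Rate on top 2: 0.1218. small flies: 0.214 > 0.1218 → include.
Rate on top 3: 0.1357. aphids: 0.16 > 0.1357 → include.
Rate on top 4: 0.1502. wasps: 0.00721 < 0.1502 → exclude; stop.
Optimal diet: leafhoppers, moths, small flies, aphids — 4 of 5 types.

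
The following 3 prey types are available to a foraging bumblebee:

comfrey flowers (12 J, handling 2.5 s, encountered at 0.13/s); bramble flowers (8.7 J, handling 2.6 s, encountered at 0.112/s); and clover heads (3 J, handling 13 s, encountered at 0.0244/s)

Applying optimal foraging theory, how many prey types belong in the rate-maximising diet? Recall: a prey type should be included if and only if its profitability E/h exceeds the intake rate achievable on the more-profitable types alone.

E/h in descending order: comfrey flowers 4.8, bramble flowers 3.35, clover heads 0.231 J/s. The optimal diet is the largest prefix of this list for which every included type satisfies E_i/h_i > R on the types above it.
Rate on top 1: 1.177. bramble flowers: 3.35 > 1.177 → include.
Rate on top 2: 1.568. clover heads: 0.231 < 1.568 → exclude; stop.
Optimal diet: comfrey flowers, bramble flowers — 2 of 3 types.

2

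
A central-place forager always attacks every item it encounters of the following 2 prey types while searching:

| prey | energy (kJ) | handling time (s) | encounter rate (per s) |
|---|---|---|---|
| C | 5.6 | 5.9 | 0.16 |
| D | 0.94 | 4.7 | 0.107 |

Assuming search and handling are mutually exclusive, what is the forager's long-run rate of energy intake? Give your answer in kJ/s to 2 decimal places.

R = Σλ_iE_i / (1 + Σλ_ih_i)
Numerator: 0.16×5.6 + 0.107×0.94 = 0.9966
Denominator: 1 + 0.16×5.9 + 0.107×4.7 = 2.447
R = 0.9966/2.447 = 0.4073 kJ/s

0.41 kJ/s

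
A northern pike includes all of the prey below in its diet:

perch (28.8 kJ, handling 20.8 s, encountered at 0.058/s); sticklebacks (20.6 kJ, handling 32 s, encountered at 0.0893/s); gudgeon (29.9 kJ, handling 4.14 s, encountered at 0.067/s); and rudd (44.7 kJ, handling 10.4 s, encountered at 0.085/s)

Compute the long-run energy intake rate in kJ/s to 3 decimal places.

1.496 kJ/s

R = Σλ_iE_i / (1 + Σλ_ih_i)
Numerator: 0.058×28.8 + 0.0893×20.6 + 0.067×29.9 + 0.085×44.7 = 9.313
Denominator: 1 + 0.058×20.8 + 0.0893×32 + 0.067×4.14 + 0.085×10.4 = 6.225
R = 9.313/6.225 = 1.496 kJ/s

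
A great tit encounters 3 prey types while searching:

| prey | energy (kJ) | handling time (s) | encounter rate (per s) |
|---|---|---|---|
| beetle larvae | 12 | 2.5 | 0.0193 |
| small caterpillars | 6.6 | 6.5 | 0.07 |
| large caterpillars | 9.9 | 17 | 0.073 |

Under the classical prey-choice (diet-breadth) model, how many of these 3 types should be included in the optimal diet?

3

E/h in descending order: beetle larvae 4.8, small caterpillars 1.02, large caterpillars 0.582 kJ/s. The optimal diet is the largest prefix of this list for which every included type satisfies E_i/h_i > R on the types above it.
Rate on top 1: 0.2209. small caterpillars: 1.02 > 0.2209 → include.
Rate on top 2: 0.4614. large caterpillars: 0.582 > 0.4614 → include.
Optimal diet: beetle larvae, small caterpillars, large caterpillars — 3 of 3 types.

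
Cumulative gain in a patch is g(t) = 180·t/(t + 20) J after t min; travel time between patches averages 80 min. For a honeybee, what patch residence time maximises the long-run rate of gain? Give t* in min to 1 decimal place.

40.0 min

Optimal t* satisfies g'(t*) = g(t*)/(T + t*).
g'(t) = 180·20/(t + 20)². Setting 180·20/(t+20)² = 180t/[(t+20)(80+t)] gives 20(80+t) = t(t+20), so t² = 20×80 = 1600.
t* = √1600 = 40 min.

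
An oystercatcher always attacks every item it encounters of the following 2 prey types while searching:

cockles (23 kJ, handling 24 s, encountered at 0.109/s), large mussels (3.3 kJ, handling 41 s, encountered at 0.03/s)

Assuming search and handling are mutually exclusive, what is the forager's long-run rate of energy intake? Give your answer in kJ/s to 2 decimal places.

0.54 kJ/s

R = Σλ_iE_i / (1 + Σλ_ih_i)
Numerator: 0.109×23 + 0.03×3.3 = 2.606
Denominator: 1 + 0.109×24 + 0.03×41 = 4.846
R = 2.606/4.846 = 0.5378 kJ/s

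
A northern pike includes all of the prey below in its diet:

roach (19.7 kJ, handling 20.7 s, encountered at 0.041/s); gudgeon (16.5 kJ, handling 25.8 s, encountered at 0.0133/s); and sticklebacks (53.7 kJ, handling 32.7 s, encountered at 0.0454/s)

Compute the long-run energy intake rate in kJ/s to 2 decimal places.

R = Σλ_iE_i / (1 + Σλ_ih_i)
Numerator: 0.041×19.7 + 0.0133×16.5 + 0.0454×53.7 = 3.465
Denominator: 1 + 0.041×20.7 + 0.0133×25.8 + 0.0454×32.7 = 3.676
R = 3.465/3.676 = 0.9425 kJ/s

0.94 kJ/s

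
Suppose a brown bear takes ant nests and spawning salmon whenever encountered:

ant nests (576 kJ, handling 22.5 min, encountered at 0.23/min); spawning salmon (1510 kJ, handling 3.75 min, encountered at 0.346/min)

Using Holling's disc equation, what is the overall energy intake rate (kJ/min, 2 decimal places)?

Energy encountered per unit search time: 0.23×576 + 0.346×1510 = 654.9 kJ/min.
Handling time per unit search time: 0.23×22.5 + 0.346×3.75 = 6.473.
Rate = 654.9/(1 + 6.473) = 87.65 kJ/min.

87.65 kJ/min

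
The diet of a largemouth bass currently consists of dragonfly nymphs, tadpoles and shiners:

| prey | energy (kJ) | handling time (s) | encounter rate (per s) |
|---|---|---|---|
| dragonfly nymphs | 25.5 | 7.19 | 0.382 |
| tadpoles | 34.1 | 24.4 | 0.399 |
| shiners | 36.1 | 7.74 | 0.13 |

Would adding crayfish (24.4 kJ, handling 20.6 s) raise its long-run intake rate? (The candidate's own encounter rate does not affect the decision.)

No

Intake rate on the current diet: R = (0.382×25.5 + 0.399×34.1 + 0.13×36.1) / (1 + 0.382×7.19 + 0.399×24.4 + 0.13×7.74) = 28.04/14.49 = 1.935 kJ/s.
crayfish: E/h = 24.4/20.6 = 1.184 kJ/s.
1.184 < 1.935, so adding crayfish would lower the average — exclude it.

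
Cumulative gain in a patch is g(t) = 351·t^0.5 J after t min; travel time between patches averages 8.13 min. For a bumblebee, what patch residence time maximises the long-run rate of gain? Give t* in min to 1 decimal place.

By the marginal value theorem, leave when the instantaneous gain rate g'(t) equals the habitat-wide average g(t)/(T + t).
g'(t) = 0.5·351·t^-0.5. Setting 0.5·351·t^-0.5 = 351·t^0.5/(8.13+t) gives 0.5(8.13+t) = t, so 0.50·t = 0.5×8.13.
t* = 0.5×8.13/0.50 = 8.13 min.

8.1 min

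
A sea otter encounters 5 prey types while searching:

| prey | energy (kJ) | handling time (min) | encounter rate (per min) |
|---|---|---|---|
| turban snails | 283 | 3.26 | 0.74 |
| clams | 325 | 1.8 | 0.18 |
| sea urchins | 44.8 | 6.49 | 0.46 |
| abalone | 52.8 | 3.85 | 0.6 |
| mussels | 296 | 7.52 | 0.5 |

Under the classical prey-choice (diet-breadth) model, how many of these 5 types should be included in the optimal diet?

Rank by E/h (kJ/min): clams 181, turban snails 86.8, mussels 39.4, abalone 13.7, sea urchins 6.9. Include each in turn until the next type's E/h falls below the running intake rate.
Rate on top 1: 44.18. turban snails: 86.8 > 44.18 → include.
Rate on top 2: 71.71. mussels: 39.4 < 71.71 → exclude; stop.
Optimal diet: clams, turban snails — 2 of 5 types.

2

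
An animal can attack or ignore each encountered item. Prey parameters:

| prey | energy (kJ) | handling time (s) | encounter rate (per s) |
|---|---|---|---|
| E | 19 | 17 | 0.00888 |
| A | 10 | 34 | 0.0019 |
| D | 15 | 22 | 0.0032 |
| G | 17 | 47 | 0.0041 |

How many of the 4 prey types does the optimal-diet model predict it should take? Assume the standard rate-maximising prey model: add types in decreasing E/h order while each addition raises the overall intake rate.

Rank by E/h (kJ/s): E 1.12, D 0.682, G 0.362, A 0.294. Include each in turn until the next type's E/h falls below the running intake rate.
Rate on top 1: 0.1466. D: 0.682 > 0.1466 → include.
Rate on top 2: 0.1774. G: 0.362 > 0.1774 → include.
Rate on top 3: 0.2026. A: 0.294 > 0.2026 → include.
Optimal diet: E, D, G, A — 4 of 4 types.

4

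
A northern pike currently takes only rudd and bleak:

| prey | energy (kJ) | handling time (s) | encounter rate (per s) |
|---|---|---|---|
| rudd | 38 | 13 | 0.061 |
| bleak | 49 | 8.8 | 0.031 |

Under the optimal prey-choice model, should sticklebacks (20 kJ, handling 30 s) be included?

Current rate: (0.061×38 + 0.031×49)/(1 + 0.061×13 + 0.031×8.8) = 1.857 kJ/s.
sticklebacks: E/h = 20/30 = 0.6667 kJ/s.
Since 0.6667 < R, time spent handling sticklebacks is better spent searching.

No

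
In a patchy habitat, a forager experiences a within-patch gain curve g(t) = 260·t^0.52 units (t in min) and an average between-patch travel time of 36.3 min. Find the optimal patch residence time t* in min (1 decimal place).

39.3 min

Optimal t* satisfies g'(t*) = g(t*)/(T + t*).
g'(t) = 0.52·260·t^-0.48. Setting 0.52·260·t^-0.48 = 260·t^0.52/(36.3+t) gives 0.52(36.3+t) = t, so 0.48·t = 0.52×36.3.
t* = 0.52×36.3/0.48 = 39.32 min.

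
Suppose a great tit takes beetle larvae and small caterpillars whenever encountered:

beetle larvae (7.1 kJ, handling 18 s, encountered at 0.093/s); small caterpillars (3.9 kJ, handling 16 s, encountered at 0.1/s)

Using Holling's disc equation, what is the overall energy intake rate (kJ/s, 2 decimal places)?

R = Σλ_iE_i / (1 + Σλ_ih_i)
Numerator: 0.093×7.1 + 0.1×3.9 = 1.05
Denominator: 1 + 0.093×18 + 0.1×16 = 4.274
R = 1.05/4.274 = 0.2457 kJ/s

0.25 kJ/s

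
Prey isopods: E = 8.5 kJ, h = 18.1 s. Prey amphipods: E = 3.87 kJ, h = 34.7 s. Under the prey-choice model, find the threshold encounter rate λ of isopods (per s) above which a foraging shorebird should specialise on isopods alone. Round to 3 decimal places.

0.017 per s

The zero-one rule: include amphipods iff E₂/h₂ > λE₁/(1+λh₁). Equality gives the switch point.
λE₁h₂ = E₂ + λE₂h₁ ⇒ λ = E₂/(E₁h₂ − E₂h₁) = 3.87/(295 − 70.05) = 0.01721 per s.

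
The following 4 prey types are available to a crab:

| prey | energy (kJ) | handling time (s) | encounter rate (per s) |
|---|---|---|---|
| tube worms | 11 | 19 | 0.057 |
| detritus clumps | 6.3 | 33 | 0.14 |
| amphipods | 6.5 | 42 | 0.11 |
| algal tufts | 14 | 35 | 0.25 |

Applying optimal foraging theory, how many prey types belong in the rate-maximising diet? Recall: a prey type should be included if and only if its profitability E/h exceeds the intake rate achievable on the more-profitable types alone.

2

Rank by E/h (kJ/s): tube worms 0.579, algal tufts 0.4, detritus clumps 0.191, amphipods 0.155. Include each in turn until the next type's E/h falls below the running intake rate.
Rate on top 1: 0.301. algal tufts: 0.4 > 0.301 → include.
Rate on top 2: 0.381. detritus clumps: 0.191 < 0.381 → exclude; stop.
Optimal diet: tube worms, algal tufts — 2 of 4 types.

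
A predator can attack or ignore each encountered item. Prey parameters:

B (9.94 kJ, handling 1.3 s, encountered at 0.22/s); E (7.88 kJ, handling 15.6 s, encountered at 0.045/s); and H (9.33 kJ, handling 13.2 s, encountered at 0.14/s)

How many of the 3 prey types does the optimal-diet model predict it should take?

Rank by E/h (kJ/s): B 7.65, H 0.707, E 0.505. Include each in turn until the next type's E/h falls below the running intake rate.
Rate on top 1: 1.7. H: 0.707 < 1.7 → exclude; stop.
Optimal diet: B — 1 of 3 types.

1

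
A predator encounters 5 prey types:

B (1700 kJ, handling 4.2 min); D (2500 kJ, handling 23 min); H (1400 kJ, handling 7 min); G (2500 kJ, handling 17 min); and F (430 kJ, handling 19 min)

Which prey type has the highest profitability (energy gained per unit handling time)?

B

Profitability E/h (kJ/min): B = 1700/4.2 = 405, D = 2500/23 = 109, H = 1400/7 = 200, G = 2500/17 = 147, F = 430/19 = 22.6.
Ranked: B > H > G > D > F.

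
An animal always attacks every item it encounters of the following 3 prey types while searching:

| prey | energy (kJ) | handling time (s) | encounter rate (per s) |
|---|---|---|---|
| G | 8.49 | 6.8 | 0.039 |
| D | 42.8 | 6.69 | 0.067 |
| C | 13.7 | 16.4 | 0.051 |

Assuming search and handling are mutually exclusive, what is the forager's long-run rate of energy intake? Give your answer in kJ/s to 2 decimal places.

1.53 kJ/s

R = (0.039×8.49 + 0.067×42.8 + 0.051×13.7) / (1 + 0.039×6.8 + 0.067×6.69 + 0.051×16.4) = 3.897/2.55 = 1.528 kJ/s.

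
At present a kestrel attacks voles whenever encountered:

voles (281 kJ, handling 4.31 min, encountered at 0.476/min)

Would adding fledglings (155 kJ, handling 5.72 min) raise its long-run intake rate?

No

On voles alone, R = ΣλE/(1+Σλh) = 133.8/3.052 = 43.83 kJ/min.
Profitability of fledglings: 155/5.72 = 27.1 kJ/min.
27.1 < 43.83, so adding fledglings would lower the average — exclude it.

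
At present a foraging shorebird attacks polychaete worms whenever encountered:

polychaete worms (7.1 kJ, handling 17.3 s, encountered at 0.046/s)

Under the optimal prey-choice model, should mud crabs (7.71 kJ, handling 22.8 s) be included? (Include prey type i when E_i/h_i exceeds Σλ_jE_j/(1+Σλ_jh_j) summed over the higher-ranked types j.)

Yes

Current rate: (0.046×7.1)/(1 + 0.046×17.3) = 0.1819 kJ/s.
Profitability of mud crabs: 7.71/22.8 = 0.3382 kJ/s.
Since 0.3382 > R, including mud crabs increases the long-run rate.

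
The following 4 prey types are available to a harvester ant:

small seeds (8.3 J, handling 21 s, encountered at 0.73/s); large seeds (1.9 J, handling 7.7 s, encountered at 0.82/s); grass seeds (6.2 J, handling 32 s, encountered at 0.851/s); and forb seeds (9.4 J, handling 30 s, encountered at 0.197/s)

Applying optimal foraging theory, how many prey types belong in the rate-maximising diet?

Rank by E/h (J/s): small seeds 0.395, forb seeds 0.313, large seeds 0.247, grass seeds 0.194. Include each in turn until the next type's E/h falls below the running intake rate.
Rate on top 1: 0.371. forb seeds: 0.313 < 0.371 → exclude; stop.
Optimal diet: small seeds — 1 of 4 types.

1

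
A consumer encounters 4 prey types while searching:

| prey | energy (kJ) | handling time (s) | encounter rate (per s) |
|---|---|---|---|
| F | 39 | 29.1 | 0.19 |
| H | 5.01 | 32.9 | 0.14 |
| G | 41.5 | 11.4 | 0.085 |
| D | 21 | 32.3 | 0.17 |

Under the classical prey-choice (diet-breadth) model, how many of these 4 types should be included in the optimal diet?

1

Profitabilities (E/h, kJ/s): G 3.64, F 1.34, D 0.65, H 0.152. Add prey in this order while the next type's profitability exceeds the intake rate on those already taken.
Rate on top 1: 1.792. F: 1.34 < 1.792 → exclude; stop.
Optimal diet: G — 1 of 4 types.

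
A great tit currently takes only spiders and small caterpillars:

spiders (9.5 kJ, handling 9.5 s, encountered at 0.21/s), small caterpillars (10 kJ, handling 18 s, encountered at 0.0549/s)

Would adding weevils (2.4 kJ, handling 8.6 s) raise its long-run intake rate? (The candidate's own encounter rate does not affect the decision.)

No

Current rate: (0.21×9.5 + 0.0549×10)/(1 + 0.21×9.5 + 0.0549×18) = 0.6387 kJ/s.
weevils: E/h = 2.4/8.6 = 0.2791 kJ/s.
Since 0.2791 < R, time spent handling weevils is better spent searching.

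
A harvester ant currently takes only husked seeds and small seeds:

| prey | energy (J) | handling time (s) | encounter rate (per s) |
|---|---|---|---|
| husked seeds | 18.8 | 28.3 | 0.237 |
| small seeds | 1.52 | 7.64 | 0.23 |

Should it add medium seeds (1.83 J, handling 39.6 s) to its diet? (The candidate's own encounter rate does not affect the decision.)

On husked seeds and small seeds alone, R = ΣλE/(1+Σλh) = 4.805/9.464 = 0.5077 J/s.
Profitability of medium seeds: 1.83/39.6 = 0.04621 J/s.
0.04621 < 0.5077, so adding medium seeds would lower the average — exclude it.

No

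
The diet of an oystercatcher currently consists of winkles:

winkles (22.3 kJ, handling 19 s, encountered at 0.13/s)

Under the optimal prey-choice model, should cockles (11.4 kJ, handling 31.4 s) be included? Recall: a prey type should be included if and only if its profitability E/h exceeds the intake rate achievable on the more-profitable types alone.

Intake rate on the current diet: R = (0.13×22.3) / (1 + 0.13×19) = 2.899/3.47 = 0.8354 kJ/s.
Profitability of cockles: 11.4/31.4 = 0.3631 kJ/s.
Since 0.3631 < R, time spent handling cockles is better spent searching.

No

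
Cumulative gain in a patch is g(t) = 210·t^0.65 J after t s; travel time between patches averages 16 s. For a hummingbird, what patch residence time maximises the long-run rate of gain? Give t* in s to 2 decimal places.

29.71 s

By the marginal value theorem, leave when the instantaneous gain rate g'(t) equals the habitat-wide average g(t)/(T + t).
g'(t) = 0.65·210·t^-0.35. Setting 0.65·210·t^-0.35 = 210·t^0.65/(16+t) gives 0.65(16+t) = t, so 0.35·t = 0.65×16.
t* = 0.65×16/0.35 = 29.71 s.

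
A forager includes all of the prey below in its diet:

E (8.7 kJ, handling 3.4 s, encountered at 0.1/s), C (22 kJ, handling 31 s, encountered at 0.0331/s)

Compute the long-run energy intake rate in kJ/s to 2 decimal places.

R = (0.1×8.7 + 0.0331×22) / (1 + 0.1×3.4 + 0.0331×31) = 1.598/2.366 = 0.6755 kJ/s.

0.68 kJ/s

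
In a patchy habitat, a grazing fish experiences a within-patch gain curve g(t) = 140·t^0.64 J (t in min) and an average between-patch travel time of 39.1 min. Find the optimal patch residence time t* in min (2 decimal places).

Optimal t* satisfies g'(t*) = g(t*)/(T + t*).
g'(t) = 0.64·140·t^-0.36. Setting 0.64·140·t^-0.36 = 140·t^0.64/(39.1+t) gives 0.64(39.1+t) = t, so 0.36·t = 0.64×39.1.
t* = 0.64×39.1/0.36 = 69.51 min.

69.51 min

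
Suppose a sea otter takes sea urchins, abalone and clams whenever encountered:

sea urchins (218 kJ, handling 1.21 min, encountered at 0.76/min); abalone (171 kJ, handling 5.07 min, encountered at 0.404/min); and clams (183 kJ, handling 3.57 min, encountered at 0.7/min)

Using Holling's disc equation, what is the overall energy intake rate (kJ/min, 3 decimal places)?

56.111 kJ/min

R = Σλ_iE_i / (1 + Σλ_ih_i)
Numerator: 0.76×218 + 0.404×171 + 0.7×183 = 362.9
Denominator: 1 + 0.76×1.21 + 0.404×5.07 + 0.7×3.57 = 6.467
R = 362.9/6.467 = 56.11 kJ/min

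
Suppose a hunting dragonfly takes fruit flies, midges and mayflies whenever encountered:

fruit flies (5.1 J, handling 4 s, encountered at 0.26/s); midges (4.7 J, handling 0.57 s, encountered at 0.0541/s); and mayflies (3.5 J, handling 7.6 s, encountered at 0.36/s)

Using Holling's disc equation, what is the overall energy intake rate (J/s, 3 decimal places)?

R = Σλ_iE_i / (1 + Σλ_ih_i)
Numerator: 0.26×5.1 + 0.0541×4.7 + 0.36×3.5 = 2.84
Denominator: 1 + 0.26×4 + 0.0541×0.57 + 0.36×7.6 = 4.807
R = 2.84/4.807 = 0.5909 J/s

0.591 J/s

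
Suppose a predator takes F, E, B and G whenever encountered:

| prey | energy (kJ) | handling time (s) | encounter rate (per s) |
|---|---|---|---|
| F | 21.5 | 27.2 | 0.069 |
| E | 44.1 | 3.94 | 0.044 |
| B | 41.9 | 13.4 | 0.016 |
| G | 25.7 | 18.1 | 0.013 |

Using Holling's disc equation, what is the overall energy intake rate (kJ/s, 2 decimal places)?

R = (0.069×21.5 + 0.044×44.1 + 0.016×41.9 + 0.013×25.7) / (1 + 0.069×27.2 + 0.044×3.94 + 0.016×13.4 + 0.013×18.1) = 4.428/3.5 = 1.265 kJ/s.

1.27 kJ/s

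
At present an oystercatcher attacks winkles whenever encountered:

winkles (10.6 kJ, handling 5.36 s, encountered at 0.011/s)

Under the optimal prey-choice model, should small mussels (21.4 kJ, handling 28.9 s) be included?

Yes

On winkles alone, R = ΣλE/(1+Σλh) = 0.1166/1.059 = 0.1101 kJ/s.
small mussels: E/h = 21.4/28.9 = 0.7405 kJ/s.
0.7405 > 0.1101, so adding small mussels raises the average — include it.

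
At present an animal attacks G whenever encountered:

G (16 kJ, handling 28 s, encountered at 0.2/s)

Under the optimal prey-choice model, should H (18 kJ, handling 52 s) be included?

Current rate: (0.2×16)/(1 + 0.2×28) = 0.4848 kJ/s.
H: E/h = 18/52 = 0.3462 kJ/s.
Since 0.3462 < R, time spent handling H is better spent searching.

No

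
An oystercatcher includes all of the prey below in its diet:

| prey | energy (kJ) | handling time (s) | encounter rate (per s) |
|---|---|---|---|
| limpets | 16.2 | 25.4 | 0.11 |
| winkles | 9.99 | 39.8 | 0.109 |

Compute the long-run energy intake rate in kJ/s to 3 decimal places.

0.353 kJ/s

R = Σλ_iE_i / (1 + Σλ_ih_i)
Numerator: 0.11×16.2 + 0.109×9.99 = 2.871
Denominator: 1 + 0.11×25.4 + 0.109×39.8 = 8.132
R = 2.871/8.132 = 0.353 kJ/s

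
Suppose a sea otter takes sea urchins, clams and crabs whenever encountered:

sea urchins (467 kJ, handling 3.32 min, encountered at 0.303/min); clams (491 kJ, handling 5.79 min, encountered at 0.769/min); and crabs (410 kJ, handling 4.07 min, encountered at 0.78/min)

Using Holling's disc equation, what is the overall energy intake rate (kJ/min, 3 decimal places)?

87.083 kJ/min

Energy encountered per unit search time: 0.303×467 + 0.769×491 + 0.78×410 = 838.9 kJ/min.
Handling time per unit search time: 0.303×3.32 + 0.769×5.79 + 0.78×4.07 = 8.633.
Rate = 838.9/(1 + 8.633) = 87.08 kJ/min.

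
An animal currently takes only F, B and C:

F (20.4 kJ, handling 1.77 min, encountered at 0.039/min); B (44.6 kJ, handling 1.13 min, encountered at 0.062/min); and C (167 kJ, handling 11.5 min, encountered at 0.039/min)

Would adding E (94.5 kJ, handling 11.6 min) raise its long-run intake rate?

Yes

On F, B and C alone, R = ΣλE/(1+Σλh) = 10.07/1.588 = 6.345 kJ/min.
Profitability of E: 94.5/11.6 = 8.147 kJ/min.
8.147 > 6.345, so adding E raises the average — include it.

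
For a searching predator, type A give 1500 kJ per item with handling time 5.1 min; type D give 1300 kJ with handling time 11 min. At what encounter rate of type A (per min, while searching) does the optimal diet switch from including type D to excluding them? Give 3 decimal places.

Drop type D once their profitability E₂/h₂ falls below the rate achievable on type A alone: E₂/h₂ = λE₁/(1 + λh₁).
Solve for λ: λE₁h₂ = E₂(1 + λh₁) → λ(E₁h₂ − E₂h₁) = E₂ → λ = E₂/(E₁h₂ − E₂h₁).
λ = 1300/(1500×11 − 1300×5.1) = 1300/9870 = 0.1317 per min.

0.132 per min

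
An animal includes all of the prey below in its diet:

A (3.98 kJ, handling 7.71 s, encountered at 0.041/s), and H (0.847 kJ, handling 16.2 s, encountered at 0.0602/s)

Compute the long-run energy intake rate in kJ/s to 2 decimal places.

0.09 kJ/s

R = (0.041×3.98 + 0.0602×0.847) / (1 + 0.041×7.71 + 0.0602×16.2) = 0.2142/2.291 = 0.09347 kJ/s.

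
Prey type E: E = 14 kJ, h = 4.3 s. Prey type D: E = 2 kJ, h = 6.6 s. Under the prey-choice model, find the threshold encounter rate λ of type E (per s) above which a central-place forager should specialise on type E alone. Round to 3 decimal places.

0.024 per s

Drop type D once their profitability E₂/h₂ falls below the rate achievable on type E alone: E₂/h₂ = λE₁/(1 + λh₁).
Solve for λ: λE₁h₂ = E₂(1 + λh₁) → λ(E₁h₂ − E₂h₁) = E₂ → λ = E₂/(E₁h₂ − E₂h₁).
λ = 2/(14×6.6 − 2×4.3) = 2/83.8 = 0.02387 per s.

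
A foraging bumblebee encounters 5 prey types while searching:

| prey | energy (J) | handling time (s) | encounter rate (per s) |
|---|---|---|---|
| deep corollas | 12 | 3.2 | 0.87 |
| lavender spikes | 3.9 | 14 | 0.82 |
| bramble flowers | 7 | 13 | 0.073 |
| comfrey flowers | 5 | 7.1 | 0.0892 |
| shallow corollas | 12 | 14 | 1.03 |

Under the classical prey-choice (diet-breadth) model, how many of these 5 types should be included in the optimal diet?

Profitabilities (E/h, J/s): deep corollas 3.75, shallow corollas 0.857, comfrey flowers 0.704, bramble flowers 0.538, lavender spikes 0.279. Add prey in this order while the next type's profitability exceeds the intake rate on those already taken.
Rate on top 1: 2.759. shallow corollas: 0.857 < 2.759 → exclude; stop.
Optimal diet: deep corollas — 1 of 5 types.

1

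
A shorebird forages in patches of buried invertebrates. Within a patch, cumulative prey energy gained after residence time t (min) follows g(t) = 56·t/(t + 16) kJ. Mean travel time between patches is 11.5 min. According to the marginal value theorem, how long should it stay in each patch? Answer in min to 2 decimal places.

13.56 min

By the marginal value theorem, leave when the instantaneous gain rate g'(t) equals the habitat-wide average g(t)/(T + t).
g'(t) = 56·16/(t + 16)². Setting 56·16/(t+16)² = 56t/[(t+16)(11.5+t)] gives 16(11.5+t) = t(t+16), so t² = 16×11.5 = 184.
t* = √184 = 13.56 min.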